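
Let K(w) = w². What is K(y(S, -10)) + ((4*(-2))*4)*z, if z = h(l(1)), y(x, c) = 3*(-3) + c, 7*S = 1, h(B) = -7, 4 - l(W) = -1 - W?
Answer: 585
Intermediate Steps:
l(W) = 5 + W (l(W) = 4 - (-1 - W) = 4 + (1 + W) = 5 + W)
S = ⅐ (S = (⅐)*1 = ⅐ ≈ 0.14286)
y(x, c) = -9 + c
z = -7
K(y(S, -10)) + ((4*(-2))*4)*z = (-9 - 10)² + ((4*(-2))*4)*(-7) = (-19)² - 8*4*(-7) = 361 - 32*(-7) = 361 + 224 = 585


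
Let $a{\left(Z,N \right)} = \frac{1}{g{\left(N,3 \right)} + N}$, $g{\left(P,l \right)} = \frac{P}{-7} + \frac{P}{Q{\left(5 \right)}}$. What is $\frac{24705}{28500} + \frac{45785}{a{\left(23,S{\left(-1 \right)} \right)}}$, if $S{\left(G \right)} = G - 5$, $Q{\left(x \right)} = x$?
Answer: $- \frac{3862411071}{13300} \approx -2.9041 \cdot 10^{5}$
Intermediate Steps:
$S{\left(G \right)} = -5 + G$
$g{\left(P,l \right)} = \frac{2 P}{35}$ ($g{\left(P,l \right)} = \frac{P}{-7} + \frac{P}{5} = P \left(- \frac{1}{7}\right) + P \frac{1}{5} = - \frac{P}{7} + \frac{P}{5} = \frac{2 P}{35}$)
$a{\left(Z,N \right)} = \frac{35}{37 N}$ ($a{\left(Z,N \right)} = \frac{1}{\frac{2 N}{35} + N} = \frac{1}{\frac{37}{35} N} = \frac{35}{37 N}$)
$\frac{24705}{28500} + \frac{45785}{a{\left(23,S{\left(-1 \right)} \right)}} = \frac{24705}{28500} + \frac{45785}{\frac{35}{37} \frac{1}{-5 - 1}} = 24705 \cdot \frac{1}{28500} + \frac{45785}{\frac{35}{37} \frac{1}{-6}} = \frac{1647}{1900} + \frac{45785}{\frac{35}{37} \left(- \frac{1}{6}\right)} = \frac{1647}{1900} + \frac{45785}{- \frac{35}{222}} = \frac{1647}{1900} + 45785 \left(- \frac{222}{35}\right) = \frac{1647}{1900} - \frac{2032854}{7} = - \frac{3862411071}{13300}$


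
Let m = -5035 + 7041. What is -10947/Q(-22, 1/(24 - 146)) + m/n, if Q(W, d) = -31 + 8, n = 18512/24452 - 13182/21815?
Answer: 3187909059824/234349921 ≈ 13603.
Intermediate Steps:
m = 2006
n = 20378254/133355095 (n = 18512*(1/24452) - 13182*1/21815 = 4628/6113 - 13182/21815 = 20378254/133355095 ≈ 0.15281)
Q(W, d) = -23
-10947/Q(-22, 1/(24 - 146)) + m/n = -10947/(-23) + 2006/(20378254/133355095) = -10947*(-1/23) + 2006*(133355095/20378254) = 10947/23 + 133755160285/10189127 = 3187909059824/234349921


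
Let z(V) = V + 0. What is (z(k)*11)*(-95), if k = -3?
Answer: 3135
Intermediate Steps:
z(V) = V
(z(k)*11)*(-95) = -3*11*(-95) = -33*(-95) = 3135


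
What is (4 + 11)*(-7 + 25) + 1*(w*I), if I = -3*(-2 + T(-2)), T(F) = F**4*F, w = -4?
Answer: -138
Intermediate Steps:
T(F) = F**5
I = 102 (I = -3*(-2 + (-2)**5) = -3*(-2 - 32) = -3*(-34) = 102)
(4 + 11)*(-7 + 25) + 1*(w*I) = (4 + 11)*(-7 + 25) + 1*(-4*102) = 15*18 + 1*(-408) = 270 - 408 = -138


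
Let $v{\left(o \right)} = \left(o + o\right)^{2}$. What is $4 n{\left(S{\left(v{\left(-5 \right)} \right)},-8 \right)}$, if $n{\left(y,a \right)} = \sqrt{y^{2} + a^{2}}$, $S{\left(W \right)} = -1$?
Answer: $4 \sqrt{65} \approx 32.249$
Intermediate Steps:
$v{\left(o \right)} = 4 o^{2}$ ($v{\left(o \right)} = \left(2 o\right)^{2} = 4 o^{2}$)
$n{\left(y,a \right)} = \sqrt{a^{2} + y^{2}}$
$4 n{\left(S{\left(v{\left(-5 \right)} \right)},-8 \right)} = 4 \sqrt{\left(-8\right)^{2} + \left(-1\right)^{2}} = 4 \sqrt{64 + 1} = 4 \sqrt{65}$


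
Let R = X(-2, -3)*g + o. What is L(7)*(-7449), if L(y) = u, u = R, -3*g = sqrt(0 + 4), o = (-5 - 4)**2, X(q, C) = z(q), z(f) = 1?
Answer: -598403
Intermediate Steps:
X(q, C) = 1
o = 81 (o = (-9)**2 = 81)
g = -2/3 (g = -sqrt(0 + 4)/3 = -sqrt(4)/3 = -1/3*2 = -2/3 ≈ -0.66667)
R = 241/3 (R = 1*(-2/3) + 81 = -2/3 + 81 = 241/3 ≈ 80.333)
u = 241/3 ≈ 80.333
L(y) = 241/3
L(7)*(-7449) = (241/3)*(-7449) = -598403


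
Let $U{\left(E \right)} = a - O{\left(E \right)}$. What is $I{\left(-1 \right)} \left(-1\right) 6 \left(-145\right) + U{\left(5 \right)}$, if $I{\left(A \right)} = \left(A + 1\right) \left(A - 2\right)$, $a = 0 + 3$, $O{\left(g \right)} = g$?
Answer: $-2$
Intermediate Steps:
$a = 3$
$I{\left(A \right)} = \left(1 + A\right) \left(-2 + A\right)$
$U{\left(E \right)} = 3 - E$
$I{\left(-1 \right)} \left(-1\right) 6 \left(-145\right) + U{\left(5 \right)} = \left(-2 + \left(-1\right)^{2} - -1\right) \left(-1\right) 6 \left(-145\right) + \left(3 - 5\right) = \left(-2 + 1 + 1\right) \left(-1\right) 6 \left(-145\right) + \left(3 - 5\right) = 0 \left(-1\right) 6 \left(-145\right) - 2 = 0 \cdot 6 \left(-145\right) - 2 = 0 \left(-145\right) - 2 = 0 - 2 = -2$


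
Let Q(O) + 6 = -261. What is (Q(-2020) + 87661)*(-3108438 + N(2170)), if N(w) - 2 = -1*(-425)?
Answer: -271621513334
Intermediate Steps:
Q(O) = -267 (Q(O) = -6 - 261 = -267)
N(w) = 427 (N(w) = 2 - 1*(-425) = 2 + 425 = 427)
(Q(-2020) + 87661)*(-3108438 + N(2170)) = (-267 + 87661)*(-3108438 + 427) = 87394*(-3108011) = -271621513334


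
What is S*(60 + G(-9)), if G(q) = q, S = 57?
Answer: 2907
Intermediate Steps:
S*(60 + G(-9)) = 57*(60 - 9) = 57*51 = 2907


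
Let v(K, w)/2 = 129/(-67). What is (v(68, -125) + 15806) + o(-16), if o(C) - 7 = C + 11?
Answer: 1058878/67 ≈ 15804.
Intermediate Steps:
o(C) = 18 + C (o(C) = 7 + (C + 11) = 7 + (11 + C) = 18 + C)
v(K, w) = -258/67 (v(K, w) = 2*(129/(-67)) = 2*(129*(-1/67)) = 2*(-129/67) = -258/67)
(v(68, -125) + 15806) + o(-16) = (-258/67 + 15806) + (18 - 16) = 1058744/67 + 2 = 1058878/67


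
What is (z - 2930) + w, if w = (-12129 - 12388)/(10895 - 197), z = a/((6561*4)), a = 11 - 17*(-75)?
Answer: -34302146695/11698263 ≈ -2932.2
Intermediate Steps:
a = 1286 (a = 11 + 1275 = 1286)
z = 643/13122 (z = 1286/((6561*4)) = 1286/26244 = 1286*(1/26244) = 643/13122 ≈ 0.049002)
w = -24517/10698 ≈ -2.2917
(z - 2930) + w = (643/13122 - 2930) - 24517/10698 = -38446817/13122 - 24517/10698 = -34302146695/11698263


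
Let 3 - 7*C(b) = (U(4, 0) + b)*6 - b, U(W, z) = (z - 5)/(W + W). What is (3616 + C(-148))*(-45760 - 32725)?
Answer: -8180883975/28 ≈ -2.9217e+8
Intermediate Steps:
U(W, z) = (-5 + z)/(2*W) (U(W, z) = (-5 + z)/((2*W)) = (-5 + z)*(1/(2*W)) = (-5 + z)/(2*W))
C(b) = 27/28 - 5*b/7 (C(b) = 3/7 - (((½)*(-5 + 0)/4 + b)*6 - b)/7 = 3/7 - (((½)*(¼)*(-5) + b)*6 - b)/7 = 3/7 - ((-5/8 + b)*6 - b)/7 = 3/7 - ((-15/4 + 6*b) - b)/7 = 3/7 - (-15/4 + 5*b)/7 = 3/7 + (15/28 - 5*b/7) = 27/28 - 5*b/7)
(3616 + C(-148))*(-45760 - 32725) = (3616 + (27/28 - 5/7*(-148)))*(-45760 - 32725) = (3616 + (27/28 + 740/7))*(-78485) = (3616 + 2987/28)*(-78485) = (104235/28)*(-78485) = -8180883975/28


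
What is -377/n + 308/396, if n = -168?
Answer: 1523/504 ≈ 3.0218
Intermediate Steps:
-377/n + 308/396 = -377/(-168) + 308/396 = -377*(-1/168) + 308*(1/396) = 377/168 + 7/9 = 1523/504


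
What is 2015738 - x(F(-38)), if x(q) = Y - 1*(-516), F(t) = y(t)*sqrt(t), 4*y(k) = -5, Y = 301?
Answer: 2014921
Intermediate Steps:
y(k) = -5/4 (y(k) = (1/4)*(-5) = -5/4)
F(t) = -5*sqrt(t)/4
x(q) = 817 (x(q) = 301 - 1*(-516) = 301 + 516 = 817)
2015738 - x(F(-38)) = 2015738 - 1*817 = 2015738 - 817 = 2014921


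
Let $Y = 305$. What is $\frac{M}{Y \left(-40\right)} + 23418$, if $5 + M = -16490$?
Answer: $\frac{57143219}{2440} \approx 23419.0$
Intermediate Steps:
$M = -16495$ ($M = -5 - 16490 = -16495$)
$\frac{M}{Y \left(-40\right)} + 23418 = - \frac{16495}{305 \left(-40\right)} + 23418 = - \frac{16495}{-12200} + 23418 = \left(-16495\right) \left(- \frac{1}{12200}\right) + 23418 = \frac{3299}{2440} + 23418 = \frac{57143219}{2440}$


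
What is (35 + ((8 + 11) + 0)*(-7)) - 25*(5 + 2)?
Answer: -273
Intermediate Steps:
(35 + ((8 + 11) + 0)*(-7)) - 25*(5 + 2) = (35 + (19 + 0)*(-7)) - 25*7 = (35 + 19*(-7)) - 175 = (35 - 133) - 175 = -98 - 175 = -273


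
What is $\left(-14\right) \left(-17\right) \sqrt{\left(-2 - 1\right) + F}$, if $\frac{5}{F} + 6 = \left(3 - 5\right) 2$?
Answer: $119 i \sqrt{14} \approx 445.26 i$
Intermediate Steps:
$F = - \frac{1}{2}$ ($F = \frac{5}{-6 + \left(3 - 5\right) 2} = \frac{5}{-6 - 4} = \frac{5}{-10} = 5 \left(- \frac{1}{10}\right) = - \frac{1}{2} \approx -0.5$)
$\left(-14\right) \left(-17\right) \sqrt{\left(-2 - 1\right) + F} = \left(-14\right) \left(-17\right) \sqrt{\left(-2 - 1\right) - \frac{1}{2}} = 238 \sqrt{\left(-2 - 1\right) - \frac{1}{2}} = 238 \sqrt{-3 - \frac{1}{2}} = 238 \sqrt{- \frac{7}{2}} = 238 \frac{i \sqrt{14}}{2} = 119 i \sqrt{14}$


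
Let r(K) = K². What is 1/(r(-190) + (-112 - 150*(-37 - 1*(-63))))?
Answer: 1/32088 ≈ 3.1164e-5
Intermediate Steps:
1/(r(-190) + (-112 - 150*(-37 - 1*(-63)))) = 1/((-190)² + (-112 - 150*(-37 - 1*(-63)))) = 1/(36100 + (-112 - 150*(-37 + 63))) = 1/(36100 + (-112 - 150*26)) = 1/(36100 + (-112 - 3900)) = 1/(36100 - 4012) = 1/32088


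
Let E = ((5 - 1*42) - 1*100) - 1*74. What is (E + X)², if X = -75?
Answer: 81796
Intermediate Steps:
E = -211 (E = ((5 - 42) - 100) - 74 = (-37 - 100) - 74 = -137 - 74 = -211)
(E + X)² = (-211 - 75)² = (-286)² = 81796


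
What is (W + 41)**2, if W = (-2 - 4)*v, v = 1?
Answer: 1225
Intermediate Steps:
W = -6 (W = (-2 - 4)*1 = -6*1 = -6)
(W + 41)**2 = (-6 + 41)**2 = 35**2 = 1225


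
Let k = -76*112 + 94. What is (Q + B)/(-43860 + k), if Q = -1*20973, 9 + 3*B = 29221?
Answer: 33707/156834 ≈ 0.21492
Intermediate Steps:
B = 29212/3 (B = -3 + (1/3)*29221 = -3 + 29221/3 = 29212/3 ≈ 9737.3)
Q = -20973
k = -8418 (k = -8512 + 94 = -8418)
(Q + B)/(-43860 + k) = (-20973 + 29212/3)/(-43860 - 8418) = -33707/3/(-52278) = -33707/3*(-1/52278) = 33707/156834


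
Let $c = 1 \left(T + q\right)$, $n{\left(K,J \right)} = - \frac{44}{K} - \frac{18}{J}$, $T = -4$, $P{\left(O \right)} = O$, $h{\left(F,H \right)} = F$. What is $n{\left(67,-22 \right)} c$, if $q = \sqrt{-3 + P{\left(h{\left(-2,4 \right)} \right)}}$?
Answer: $- \frac{476}{737} + \frac{119 i \sqrt{5}}{737} \approx -0.64586 + 0.36105 i$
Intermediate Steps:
$q = i \sqrt{5}$ ($q = \sqrt{-3 - 2} = \sqrt{-5} = i \sqrt{5} \approx 2.2361 i$)
$c = -4 + i \sqrt{5}$ ($c = 1 \left(-4 + i \sqrt{5}\right) = -4 + i \sqrt{5} \approx -4.0 + 2.2361 i$)
$n{\left(67,-22 \right)} c = \left(- \frac{44}{67} - \frac{18}{-22}\right) \left(-4 + i \sqrt{5}\right) = \left(\left(-44\right) \frac{1}{67} - - \frac{9}{11}\right) \left(-4 + i \sqrt{5}\right) = \left(- \frac{44}{67} + \frac{9}{11}\right) \left(-4 + i \sqrt{5}\right) = \frac{119 \left(-4 + i \sqrt{5}\right)}{737} = - \frac{476}{737} + \frac{119 i \sqrt{5}}{737}$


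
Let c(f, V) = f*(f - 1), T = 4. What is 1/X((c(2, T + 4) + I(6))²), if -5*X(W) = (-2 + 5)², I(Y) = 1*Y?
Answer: -5/9 ≈ -0.55556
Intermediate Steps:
c(f, V) = f*(-1 + f)
I(Y) = Y
X(W) = -9/5 (X(W) = -(-2 + 5)²/5 = -⅕*3² = -⅕*9 = -9/5)
1/X((c(2, T + 4) + I(6))²) = 1/(-9/5) = -5/9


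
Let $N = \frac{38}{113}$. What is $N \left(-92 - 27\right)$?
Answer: $- \frac{4522}{113} \approx -40.018$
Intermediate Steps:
$N = \frac{38}{113}$ ($N = 38 \cdot \frac{1}{113} = \frac{38}{113} \approx 0.33628$)
$N \left(-92 - 27\right) = \frac{38 \left(-92 - 27\right)}{113} = \frac{38}{113} \left(-119\right) = - \frac{4522}{113}$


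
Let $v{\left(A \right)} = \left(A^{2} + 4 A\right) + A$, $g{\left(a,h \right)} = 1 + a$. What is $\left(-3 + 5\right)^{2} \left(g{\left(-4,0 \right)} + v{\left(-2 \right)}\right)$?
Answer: $-36$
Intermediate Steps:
$v{\left(A \right)} = A^{2} + 5 A$
$\left(-3 + 5\right)^{2} \left(g{\left(-4,0 \right)} + v{\left(-2 \right)}\right) = \left(-3 + 5\right)^{2} \left(\left(1 - 4\right) - 2 \left(5 - 2\right)\right) = 2^{2} \left(-3 - 6\right) = 4 \left(-3 - 6\right) = 4 \left(-9\right) = -36$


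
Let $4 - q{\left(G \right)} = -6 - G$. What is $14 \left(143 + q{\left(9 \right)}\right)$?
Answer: $2268$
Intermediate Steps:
$q{\left(G \right)} = 10 + G$ ($q{\left(G \right)} = 4 - \left(-6 - G\right) = 4 + \left(6 + G\right) = 10 + G$)
$14 \left(143 + q{\left(9 \right)}\right) = 14 \left(143 + \left(10 + 9\right)\right) = 14 \left(143 + 19\right) = 14 \cdot 162 = 2268$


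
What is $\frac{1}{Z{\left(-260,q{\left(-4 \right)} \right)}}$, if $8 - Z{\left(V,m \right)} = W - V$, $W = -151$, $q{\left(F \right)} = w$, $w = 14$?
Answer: $- \frac{1}{101} \approx -0.009901$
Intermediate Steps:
$q{\left(F \right)} = 14$
$Z{\left(V,m \right)} = 159 + V$ ($Z{\left(V,m \right)} = 8 - \left(-151 - V\right) = 8 + \left(151 + V\right) = 159 + V$)
$\frac{1}{Z{\left(-260,q{\left(-4 \right)} \right)}} = \frac{1}{159 - 260} = \frac{1}{-101} = - \frac{1}{101}$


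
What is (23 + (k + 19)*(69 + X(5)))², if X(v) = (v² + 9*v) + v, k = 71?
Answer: 168558289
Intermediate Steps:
X(v) = v² + 10*v
(23 + (k + 19)*(69 + X(5)))² = (23 + (71 + 19)*(69 + 5*(10 + 5)))² = (23 + 90*(69 + 5*15))² = (23 + 90*(69 + 75))² = (23 + 90*144)² = (23 + 12960)² = 12983² = 168558289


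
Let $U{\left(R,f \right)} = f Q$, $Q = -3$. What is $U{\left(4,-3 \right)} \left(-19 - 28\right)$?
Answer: $-423$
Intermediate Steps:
$U{\left(R,f \right)} = - 3 f$ ($U{\left(R,f \right)} = f \left(-3\right) = - 3 f$)
$U{\left(4,-3 \right)} \left(-19 - 28\right) = \left(-3\right) \left(-3\right) \left(-19 - 28\right) = 9 \left(-47\right) = -423$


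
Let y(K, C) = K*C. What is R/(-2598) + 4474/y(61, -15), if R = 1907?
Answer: -1485373/264130 ≈ -5.6236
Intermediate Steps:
y(K, C) = C*K
R/(-2598) + 4474/y(61, -15) = 1907/(-2598) + 4474/((-15*61)) = 1907*(-1/2598) + 4474/(-915) = -1907/2598 + 4474*(-1/915) = -1907/2598 - 4474/915 = -1485373/264130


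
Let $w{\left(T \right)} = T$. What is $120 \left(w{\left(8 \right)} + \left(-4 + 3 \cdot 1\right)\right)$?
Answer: $840$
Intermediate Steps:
$120 \left(w{\left(8 \right)} + \left(-4 + 3 \cdot 1\right)\right) = 120 \left(8 + \left(-4 + 3 \cdot 1\right)\right) = 120 \left(8 + \left(-4 + 3\right)\right) = 120 \left(8 - 1\right) = 120 \cdot 7 = 840$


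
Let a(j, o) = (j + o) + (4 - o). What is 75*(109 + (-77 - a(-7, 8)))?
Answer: 2625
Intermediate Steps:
a(j, o) = 4 + j
75*(109 + (-77 - a(-7, 8))) = 75*(109 + (-77 - (4 - 7))) = 75*(109 + (-77 - 1*(-3))) = 75*(109 + (-77 + 3)) = 75*(109 - 74) = 75*35 = 2625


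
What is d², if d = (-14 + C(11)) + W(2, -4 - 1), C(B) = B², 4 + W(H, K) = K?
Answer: 9604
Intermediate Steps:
W(H, K) = -4 + K
d = 98 (d = (-14 + 11²) + (-4 + (-4 - 1)) = (-14 + 121) + (-4 - 5) = 107 - 9 = 98)
d² = 98² = 9604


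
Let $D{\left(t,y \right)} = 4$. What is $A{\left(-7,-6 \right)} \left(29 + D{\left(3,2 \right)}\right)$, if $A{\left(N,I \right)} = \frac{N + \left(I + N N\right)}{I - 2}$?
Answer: $- \frac{297}{2} \approx -148.5$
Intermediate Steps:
$A{\left(N,I \right)} = \frac{I + N + N^{2}}{-2 + I}$ ($A{\left(N,I \right)} = \frac{N + \left(I + N^{2}\right)}{-2 + I} = \frac{I + N + N^{2}}{-2 + I}$)
$A{\left(-7,-6 \right)} \left(29 + D{\left(3,2 \right)}\right) = \frac{-6 - 7 + \left(-7\right)^{2}}{-2 - 6} \left(29 + 4\right) = \frac{-6 - 7 + 49}{-8} \cdot 33 = \left(- \frac{1}{8}\right) 36 \cdot 33 = \left(- \frac{9}{2}\right) 33 = - \frac{297}{2}$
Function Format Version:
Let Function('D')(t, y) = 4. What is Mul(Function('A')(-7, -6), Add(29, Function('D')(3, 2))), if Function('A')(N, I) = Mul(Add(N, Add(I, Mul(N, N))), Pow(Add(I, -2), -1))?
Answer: Rational(-297, 2) ≈ -148.50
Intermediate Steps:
Function('A')(N, I) = Mul(Pow(Add(-2, I), -1), Add(I, N, Pow(N, 2))) (Function('A')(N, I) = Mul(Add(N, Add(I, Pow(N, 2))), Pow(Add(-2, I), -1)) = Mul(Add(I, N, Pow(N, 2)), Pow(Add(-2, I), -1)) = Mul(Pow(Add(-2, I), -1), Add(I, N, Pow(N, 2))))
Mul(Function('A')(-7, -6), Add(29, Function('D')(3, 2))) = Mul(Mul(Pow(Add(-2, -6), -1), Add(-6, -7, Pow(-7, 2))), Add(29, 4)) = Mul(Mul(Pow(-8, -1), Add(-6, -7, 49)), 33) = Mul(Mul(Rational(-1, 8), 36), 33) = Mul(Rational(-9, 2), 33) = Rational(-297, 2)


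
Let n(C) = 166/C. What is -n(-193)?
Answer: 166/193 ≈ 0.86010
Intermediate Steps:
-n(-193) = -166/(-193) = -166*(-1)/193 = -1*(-166/193) = 166/193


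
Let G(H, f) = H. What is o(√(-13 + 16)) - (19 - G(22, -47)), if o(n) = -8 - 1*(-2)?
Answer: -3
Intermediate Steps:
o(n) = -6 (o(n) = -8 + 2 = -6)
o(√(-13 + 16)) - (19 - G(22, -47)) = -6 - (19 - 1*22) = -6 - (19 - 22) = -6 - 1*(-3) = -6 + 3 = -3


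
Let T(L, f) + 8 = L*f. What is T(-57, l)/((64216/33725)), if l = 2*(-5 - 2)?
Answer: 13321375/32108 ≈ 414.89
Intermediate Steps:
l = -14 (l = 2*(-7) = -14)
T(L, f) = -8 + L*f
T(-57, l)/((64216/33725)) = (-8 - 57*(-14))/((64216/33725)) = (-8 + 798)/((64216*(1/33725))) = 790/(64216/33725) = 790*(33725/64216) = 13321375/32108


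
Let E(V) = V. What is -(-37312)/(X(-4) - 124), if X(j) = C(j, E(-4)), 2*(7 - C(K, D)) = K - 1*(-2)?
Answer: -9328/29 ≈ -321.66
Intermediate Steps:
C(K, D) = 6 - K/2 (C(K, D) = 7 - (K - 1*(-2))/2 = 7 - (K + 2)/2 = 7 - (2 + K)/2 = 7 + (-1 - K/2) = 6 - K/2)
X(j) = 6 - j/2
-(-37312)/(X(-4) - 124) = -(-37312)/((6 - ½*(-4)) - 124) = -(-37312)/((6 + 2) - 124) = -(-37312)/(8 - 124) = -(-37312)/(-116) = -(-37312)*(-1)/116 = -106*88/29 = -9328/29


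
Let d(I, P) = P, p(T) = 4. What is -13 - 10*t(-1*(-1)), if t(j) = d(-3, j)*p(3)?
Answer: -53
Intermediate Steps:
t(j) = 4*j (t(j) = j*4 = 4*j)
-13 - 10*t(-1*(-1)) = -13 - 40*(-1*(-1)) = -13 - 40 = -53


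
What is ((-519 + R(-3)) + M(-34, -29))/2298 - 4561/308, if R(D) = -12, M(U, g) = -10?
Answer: -5323903/353892 ≈ -15.044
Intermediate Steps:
((-519 + R(-3)) + M(-34, -29))/2298 - 4561/308 = ((-519 - 12) - 10)/2298 - 4561/308 = (-531 - 10)*(1/2298) - 4561*1/308 = -541*1/2298 - 4561/308 = -541/2298 - 4561/308 = -5323903/353892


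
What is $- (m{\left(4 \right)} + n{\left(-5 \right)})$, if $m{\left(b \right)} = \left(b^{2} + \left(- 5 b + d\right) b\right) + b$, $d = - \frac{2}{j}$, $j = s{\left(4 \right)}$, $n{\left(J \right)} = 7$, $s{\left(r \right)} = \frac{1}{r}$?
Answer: $85$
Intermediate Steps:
$j = \frac{1}{4} \approx 0.25$
$d = -8$ ($d = - 2 \frac{1}{\frac{1}{4}} = \left(-2\right) 4 = -8$)
$m{\left(b \right)} = b + b^{2} + b \left(-8 - 5 b\right)$ ($m{\left(b \right)} = \left(b^{2} + \left(- 5 b - 8\right) b\right) + b = \left(b^{2} + \left(-8 - 5 b\right) b\right) + b = \left(b^{2} + b \left(-8 - 5 b\right)\right) + b = b + b^{2} + b \left(-8 - 5 b\right)$)
$- (m{\left(4 \right)} + n{\left(-5 \right)}) = - (\left(-1\right) 4 \left(7 + 4 \cdot 4\right) + 7) = - (\left(-1\right) 4 \left(7 + 16\right) + 7) = - (\left(-1\right) 4 \cdot 23 + 7) = - (-92 + 7) = \left(-1\right) \left(-85\right) = 85$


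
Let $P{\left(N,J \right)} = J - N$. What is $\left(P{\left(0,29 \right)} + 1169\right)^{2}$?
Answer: $1435204$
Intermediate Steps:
$\left(P{\left(0,29 \right)} + 1169\right)^{2} = \left(\left(29 - 0\right) + 1169\right)^{2} = \left(\left(29 + 0\right) + 1169\right)^{2} = \left(29 + 1169\right)^{2} = 1198^{2} = 1435204$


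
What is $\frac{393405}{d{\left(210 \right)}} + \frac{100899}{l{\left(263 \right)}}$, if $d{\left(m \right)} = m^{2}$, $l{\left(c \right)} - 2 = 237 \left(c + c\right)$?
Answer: $\frac{891551447}{91628040} \approx 9.7301$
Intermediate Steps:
$l{\left(c \right)} = 2 + 474 c$ ($l{\left(c \right)} = 2 + 237 \left(c + c\right) = 2 + 237 \cdot 2 c = 2 + 474 c$)
$\frac{393405}{d{\left(210 \right)}} + \frac{100899}{l{\left(263 \right)}} = \frac{393405}{210^{2}} + \frac{100899}{2 + 474 \cdot 263} = \frac{393405}{44100} + \frac{100899}{2 + 124662} = 393405 \cdot \frac{1}{44100} + \frac{100899}{124664} = \frac{26227}{2940} + 100899 \cdot \frac{1}{124664} = \frac{26227}{2940} + \frac{100899}{124664} = \frac{891551447}{91628040}$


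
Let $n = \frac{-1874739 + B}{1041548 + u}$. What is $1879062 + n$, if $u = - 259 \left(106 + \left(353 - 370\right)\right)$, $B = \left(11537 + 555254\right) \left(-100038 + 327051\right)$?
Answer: $\frac{680828686786}{339499} \approx 2.0054 \cdot 10^{6}$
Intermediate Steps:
$B = 128668925283$ ($B = 566791 \cdot 227013 = 128668925283$)
$u = -23051$ ($u = - 259 \left(106 + \left(353 - 370\right)\right) = - 259 \left(106 - 17\right) = \left(-259\right) 89 = -23051$)
$n = \frac{42889016848}{339499}$ ($n = \frac{-1874739 + 128668925283}{1041548 - 23051} = \frac{128667050544}{1018497} = 128667050544 \cdot \frac{1}{1018497} = \frac{42889016848}{339499} \approx 1.2633 \cdot 10^{5}$)
$1879062 + n = 1879062 + \frac{42889016848}{339499} = \frac{680828686786}{339499}$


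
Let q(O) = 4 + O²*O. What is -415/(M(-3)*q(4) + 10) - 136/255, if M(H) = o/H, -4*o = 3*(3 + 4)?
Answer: -2419/645 ≈ -3.7504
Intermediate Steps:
o = -21/4 (o = -3*(3 + 4)/4 = -3*7/4 = -¼*21 = -21/4 ≈ -5.2500)
q(O) = 4 + O³
M(H) = -21/(4*H)
-415/(M(-3)*q(4) + 10) - 136/255 = -415/((-21/4/(-3))*(4 + 4³) + 10) - 136/255 = -415/((-21/4*(-⅓))*(4 + 64) + 10) - 136*1/255 = -415/((7/4)*68 + 10) - 8/15 = -415/(119 + 10) - 8/15 = -415/129 - 8/15 = -2419/645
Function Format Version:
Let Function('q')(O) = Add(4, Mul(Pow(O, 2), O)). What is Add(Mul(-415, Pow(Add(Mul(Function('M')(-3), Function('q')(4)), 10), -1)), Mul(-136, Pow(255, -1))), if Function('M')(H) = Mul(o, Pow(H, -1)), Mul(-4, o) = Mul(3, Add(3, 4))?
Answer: Rational(-2419, 645) ≈ -3.7504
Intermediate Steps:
o = Rational(-21, 4) (o = Mul(Rational(-1, 4), Mul(3, Add(3, 4))) = Mul(Rational(-1, 4), Mul(3, 7)) = Mul(Rational(-1, 4), 21) = Rational(-21, 4) ≈ -5.2500)
Function('q')(O) = Add(4, Pow(O, 3))
Function('M')(H) = Mul(Rational(-21, 4), Pow(H, -1))
Add(Mul(-415, Pow(Add(Mul(Function('M')(-3), Function('q')(4)), 10), -1)), Mul(-136, Pow(255, -1))) = Add(Mul(-415, Pow(Add(Mul(Mul(Rational(-21, 4), Pow(-3, -1)), Add(4, Pow(4, 3))), 10), -1)), Mul(-136, Pow(255, -1))) = Add(Mul(-415, Pow(Add(Mul(Mul(Rational(-21, 4), Rational(-1, 3)), Add(4, 64)), 10), -1)), Mul(-136, Rational(1, 255))) = Add(Mul(-415, Pow(Add(Mul(Rational(7, 4), 68), 10), -1)), Rational(-8, 15)) = Add(Mul(-415, Pow(Add(119, 10), -1)), Rational(-8, 15)) = Add(Mul(-415, Pow(129, -1)), Rational(-8, 15)) = Add(Mul(-415, Rational(1, 129)), Rational(-8, 15)) = Add(Rational(-415, 129), Rational(-8, 15)) = Rational(-2419, 645)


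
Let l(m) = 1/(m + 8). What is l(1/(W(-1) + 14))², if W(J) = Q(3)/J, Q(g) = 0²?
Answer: 196/12769 ≈ 0.015350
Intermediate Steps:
Q(g) = 0
W(J) = 0 (W(J) = 0/J = 0)
l(m) = 1/(8 + m)
l(1/(W(-1) + 14))² = (1/(8 + 1/(0 + 14)))² = (1/(8 + 1/14))² = (1/(113/14))² = (14/113)² = 196/12769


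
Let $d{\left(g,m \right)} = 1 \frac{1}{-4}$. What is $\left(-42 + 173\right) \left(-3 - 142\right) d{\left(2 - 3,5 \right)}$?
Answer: $\frac{18995}{4} \approx 4748.8$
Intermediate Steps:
$d{\left(g,m \right)} = - \frac{1}{4}$ ($d{\left(g,m \right)} = 1 \left(- \frac{1}{4}\right) = - \frac{1}{4}$)
$\left(-42 + 173\right) \left(-3 - 142\right) d{\left(2 - 3,5 \right)} = \left(-42 + 173\right) \left(-3 - 142\right) \left(- \frac{1}{4}\right) = 131 \left(-145\right) \left(- \frac{1}{4}\right) = \left(-18995\right) \left(- \frac{1}{4}\right) = \frac{18995}{4}$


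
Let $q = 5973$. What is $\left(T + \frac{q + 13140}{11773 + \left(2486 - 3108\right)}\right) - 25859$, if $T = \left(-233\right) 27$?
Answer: $- \frac{119495179}{3717} \approx -32148.0$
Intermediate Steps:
$T = -6291$
$\left(T + \frac{q + 13140}{11773 + \left(2486 - 3108\right)}\right) - 25859 = \left(-6291 + \frac{5973 + 13140}{11773 + \left(2486 - 3108\right)}\right) - 25859 = \left(-6291 + \frac{19113}{11773 - 622}\right) - 25859 = \left(-6291 + \frac{19113}{11151}\right) - 25859 = \left(-6291 + 19113 \cdot \frac{1}{11151}\right) - 25859 = \left(-6291 + \frac{6371}{3717}\right) - 25859 = - \frac{23377276}{3717} - 25859 = - \frac{119495179}{3717}$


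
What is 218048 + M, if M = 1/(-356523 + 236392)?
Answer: 26194324287/120131 ≈ 2.1805e+5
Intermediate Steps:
M = -1/120131 (M = 1/(-120131) = -1/120131 ≈ -8.3242e-6)
218048 + M = 218048 - 1/120131 = 26194324287/120131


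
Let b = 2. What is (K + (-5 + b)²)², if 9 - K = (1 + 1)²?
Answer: 196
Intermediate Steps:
K = 5 (K = 9 - (1 + 1)² = 9 - 1*2² = 9 - 1*4 = 9 - 4 = 5)
(K + (-5 + b)²)² = (5 + (-5 + 2)²)² = (5 + (-3)²)² = (5 + 9)² = 14² = 196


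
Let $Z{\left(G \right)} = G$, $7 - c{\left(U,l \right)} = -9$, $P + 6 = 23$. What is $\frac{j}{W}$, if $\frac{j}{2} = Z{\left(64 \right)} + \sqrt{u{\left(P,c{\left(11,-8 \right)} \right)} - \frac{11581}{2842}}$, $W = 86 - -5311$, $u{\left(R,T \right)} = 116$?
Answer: $\frac{128}{5397} + \frac{31 \sqrt{19198}}{1095591} \approx 0.027637$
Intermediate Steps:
$P = 17$ ($P = -6 + 23 = 17$)
$c{\left(U,l \right)} = 16$ ($c{\left(U,l \right)} = 7 - -9 = 7 + 9 = 16$)
$W = 5397$ ($W = 86 + 5311 = 5397$)
$j = 128 + \frac{31 \sqrt{19198}}{203}$ ($j = 2 \left(64 + \sqrt{116 - \frac{11581}{2842}}\right) = 2 \left(64 + \sqrt{\frac{318091}{2842}}\right) = 2 \left(64 + \frac{31 \sqrt{19198}}{406}\right) = 128 + \frac{31 \sqrt{19198}}{203} \approx 149.16$)
$\frac{j}{W} = \frac{128 + \frac{31 \sqrt{19198}}{203}}{5397} = \left(128 + \frac{31 \sqrt{19198}}{203}\right) \frac{1}{5397} = \frac{128}{5397} + \frac{31 \sqrt{19198}}{1095591}$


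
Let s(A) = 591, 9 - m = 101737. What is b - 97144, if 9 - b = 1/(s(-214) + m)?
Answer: -9823942494/101137 ≈ -97135.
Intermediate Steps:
m = -101728 (m = 9 - 1*101737 = 9 - 101737 = -101728)
b = 910234/101137 (b = 9 - 1/(591 - 101728) = 9 - 1/(-101137) = 9 - 1*(-1/101137) = 9 + 1/101137 = 910234/101137 ≈ 9.0000)
b - 97144 = 910234/101137 - 97144 = -9823942494/101137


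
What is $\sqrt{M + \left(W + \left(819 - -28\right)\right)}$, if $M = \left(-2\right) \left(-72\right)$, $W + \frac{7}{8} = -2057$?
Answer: $\frac{i \sqrt{17070}}{4} \approx 32.663 i$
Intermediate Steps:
$W = - \frac{16463}{8}$ ($W = - \frac{7}{8} - 2057 = - \frac{16463}{8} \approx -2057.9$)
$M = 144$
$\sqrt{M + \left(W + \left(819 - -28\right)\right)} = \sqrt{144 + \left(- \frac{16463}{8} + \left(819 - -28\right)\right)} = \sqrt{144 + \left(- \frac{16463}{8} + \left(819 + 28\right)\right)} = \sqrt{144 + \left(- \frac{16463}{8} + 847\right)} = \sqrt{144 - \frac{9687}{8}} = \sqrt{- \frac{8535}{8}} = \frac{i \sqrt{17070}}{4}$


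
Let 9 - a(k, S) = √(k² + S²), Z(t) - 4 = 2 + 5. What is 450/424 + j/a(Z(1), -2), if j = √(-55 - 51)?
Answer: 225/212 - 9*I*√106/44 - 5*I*√530/44 ≈ 1.0613 - 4.722*I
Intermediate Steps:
Z(t) = 11 (Z(t) = 4 + (2 + 5) = 4 + 7 = 11)
j = I*√106 (j = √(-106) = I*√106 ≈ 10.296*I)
a(k, S) = 9 - √(S² + k²) (a(k, S) = 9 - √(k² + S²) = 9 - √(S² + k²))
450/424 + j/a(Z(1), -2) = 450/424 + (I*√106)/(9 - √((-2)² + 11²)) = 450*(1/424) + (I*√106)/(9 - √(4 + 121)) = 225/212 + (I*√106)/(9 - √125) = 225/212 + (I*√106)/(9 - 5*√5) = 225/212 + I*√106/(9 - 5*√5)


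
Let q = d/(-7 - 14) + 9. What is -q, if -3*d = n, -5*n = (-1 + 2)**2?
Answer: -2834/315 ≈ -8.9968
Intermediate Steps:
n = -1/5 (n = -(-1 + 2)**2/5 = -1/5*1**2 = -1/5*1 = -1/5 ≈ -0.20000)
d = 1/15 (d = -1/3*(-1/5) = 1/15 ≈ 0.066667)
q = 2834/315 (q = (1/15)/(-7 - 14) + 9 = (1/15)/(-21) + 9 = -1/21*1/15 + 9 = -1/315 + 9 = 2834/315 ≈ 8.9968)
-q = -1*2834/315 = -2834/315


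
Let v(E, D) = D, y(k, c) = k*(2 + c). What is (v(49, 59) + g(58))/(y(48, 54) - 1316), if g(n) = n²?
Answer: 489/196 ≈ 2.4949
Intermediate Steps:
(v(49, 59) + g(58))/(y(48, 54) - 1316) = (59 + 58²)/(48*(2 + 54) - 1316) = (59 + 3364)/(48*56 - 1316) = 3423/(2688 - 1316) = 3423/1372 = 3423*(1/1372) = 489/196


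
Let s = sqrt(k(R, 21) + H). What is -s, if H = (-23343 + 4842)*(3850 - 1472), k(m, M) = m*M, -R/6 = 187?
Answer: -2*I*sqrt(11004735) ≈ -6634.7*I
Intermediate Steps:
R = -1122 (R = -6*187 = -1122)
k(m, M) = M*m
H = -43995378 (H = -18501*2378 = -43995378)
s = 2*I*sqrt(11004735) (s = sqrt(21*(-1122) - 43995378) = sqrt(-23562 - 43995378) = sqrt(-44018940) = 2*I*sqrt(11004735) ≈ 6634.7*I)
-s = -2*I*sqrt(11004735)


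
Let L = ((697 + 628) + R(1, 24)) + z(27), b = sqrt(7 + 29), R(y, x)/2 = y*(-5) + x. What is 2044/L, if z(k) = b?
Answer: 2044/1369 ≈ 1.4931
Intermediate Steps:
R(y, x) = -10*y + 2*x (R(y, x) = 2*(y*(-5) + x) = 2*(-5*y + x) = 2*(x - 5*y) = -10*y + 2*x)
b = 6 (b = sqrt(36) = 6)
z(k) = 6
L = 1369 (L = ((697 + 628) + (-10*1 + 2*24)) + 6 = (1325 + (-10 + 48)) + 6 = (1325 + 38) + 6 = 1363 + 6 = 1369)
2044/L = 2044/1369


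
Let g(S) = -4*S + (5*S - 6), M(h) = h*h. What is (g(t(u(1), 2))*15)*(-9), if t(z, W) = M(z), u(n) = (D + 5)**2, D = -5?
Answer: 810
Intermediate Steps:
M(h) = h**2
u(n) = 0 (u(n) = (-5 + 5)**2 = 0**2 = 0)
t(z, W) = z**2
g(S) = -6 + S (g(S) = -4*S + (-6 + 5*S) = -6 + S)
(g(t(u(1), 2))*15)*(-9) = ((-6 + 0**2)*15)*(-9) = ((-6 + 0)*15)*(-9) = -6*15*(-9) = -90*(-9) = 810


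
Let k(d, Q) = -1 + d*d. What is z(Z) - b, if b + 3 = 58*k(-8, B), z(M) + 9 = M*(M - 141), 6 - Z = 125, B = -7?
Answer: 27280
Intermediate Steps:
k(d, Q) = -1 + d**2
Z = -119 (Z = 6 - 1*125 = 6 - 125 = -119)
z(M) = -9 + M*(-141 + M) (z(M) = -9 + M*(M - 141) = -9 + M*(-141 + M))
b = 3651 (b = -3 + 58*(-1 + (-8)**2) = -3 + 58*(-1 + 64) = -3 + 58*63 = -3 + 3654 = 3651)
z(Z) - b = (-9 + (-119)**2 - 141*(-119)) - 1*3651 = (-9 + 14161 + 16779) - 3651 = 30931 - 3651 = 27280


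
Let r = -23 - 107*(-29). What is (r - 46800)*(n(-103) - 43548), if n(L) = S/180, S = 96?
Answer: 5711685728/3 ≈ 1.9039e+9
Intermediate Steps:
n(L) = 8/15 (n(L) = 96/180 = 96*(1/180) = 8/15)
r = 3080 (r = -23 + 3103 = 3080)
(r - 46800)*(n(-103) - 43548) = (3080 - 46800)*(8/15 - 43548) = -43720*(-653212/15) = 5711685728/3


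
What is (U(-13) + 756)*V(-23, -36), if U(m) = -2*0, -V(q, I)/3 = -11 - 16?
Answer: 61236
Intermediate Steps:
V(q, I) = 81 (V(q, I) = -3*(-11 - 16) = -3*(-27) = 81)
U(m) = 0
(U(-13) + 756)*V(-23, -36) = (0 + 756)*81 = 756*81 = 61236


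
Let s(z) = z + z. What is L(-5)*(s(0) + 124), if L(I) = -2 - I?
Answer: 372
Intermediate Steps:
s(z) = 2*z
L(-5)*(s(0) + 124) = (-2 - 1*(-5))*(2*0 + 124) = (-2 + 5)*(0 + 124) = 3*124 = 372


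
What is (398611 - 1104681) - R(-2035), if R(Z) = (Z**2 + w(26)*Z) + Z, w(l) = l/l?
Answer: -4843225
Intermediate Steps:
w(l) = 1
R(Z) = Z**2 + 2*Z (R(Z) = (Z**2 + 1*Z) + Z = (Z**2 + Z) + Z = (Z + Z**2) + Z = Z**2 + 2*Z)
(398611 - 1104681) - R(-2035) = (398611 - 1104681) - (-2035)*(2 - 2035) = -706070 - (-2035)*(-2033) = -706070 - 1*4137155 = -706070 - 4137155 = -4843225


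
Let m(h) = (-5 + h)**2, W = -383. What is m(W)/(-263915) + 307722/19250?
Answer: 7831447963/508036375 ≈ 15.415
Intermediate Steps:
m(W)/(-263915) + 307722/19250 = (-5 - 383)**2/(-263915) + 307722/19250 = (-388)**2*(-1/263915) + 307722*(1/19250) = 150544*(-1/263915) + 153861/9625 = -150544/263915 + 153861/9625 = 7831447963/508036375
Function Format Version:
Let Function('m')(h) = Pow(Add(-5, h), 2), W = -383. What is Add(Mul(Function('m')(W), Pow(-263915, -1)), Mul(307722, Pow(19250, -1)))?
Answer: Rational(7831447963, 508036375) ≈ 15.415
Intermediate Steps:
Add(Mul(Function('m')(W), Pow(-263915, -1)), Mul(307722, Pow(19250, -1))) = Add(Mul(Pow(Add(-5, -383), 2), Pow(-263915, -1)), Mul(307722, Pow(19250, -1))) = Add(Mul(Pow(-388, 2), Rational(-1, 263915)), Mul(307722, Rational(1, 19250))) = Add(Mul(150544, Rational(-1, 263915)), Rational(153861, 9625)) = Add(Rational(-150544, 263915), Rational(153861, 9625)) = Rational(7831447963, 508036375)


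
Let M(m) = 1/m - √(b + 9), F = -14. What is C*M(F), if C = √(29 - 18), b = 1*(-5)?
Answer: -29*√11/14 ≈ -6.8701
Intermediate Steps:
b = -5
C = √11 ≈ 3.3166
M(m) = -2 + 1/m (M(m) = 1/m - √(-5 + 9) = 1/m - √4 = 1/m - 1*2 = 1/m - 2 = -2 + 1/m)
C*M(F) = √11*(-2 + 1/(-14)) = √11*(-2 - 1/14) = √11*(-29/14) = -29*√11/14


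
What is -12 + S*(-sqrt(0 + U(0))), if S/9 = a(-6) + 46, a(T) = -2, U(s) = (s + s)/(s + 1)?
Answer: -12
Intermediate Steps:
U(s) = 2*s/(1 + s) (U(s) = (2*s)/(1 + s) = 2*s/(1 + s))
S = 396 (S = 9*(-2 + 46) = 9*44 = 396)
-12 + S*(-sqrt(0 + U(0))) = -12 + 396*(-sqrt(0 + 2*0/(1 + 0))) = -12 + 396*(-sqrt(0 + 2*0/1)) = -12 + 396*(-sqrt(0 + 2*0*1)) = -12 + 396*(-sqrt(0 + 0)) = -12 + 396*(-sqrt(0)) = -12 + 396*(-1*0) = -12 + 396*0 = -12 + 0 = -12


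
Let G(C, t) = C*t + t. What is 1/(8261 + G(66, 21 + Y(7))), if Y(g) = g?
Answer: 1/10137 ≈ 9.8648e-5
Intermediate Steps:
G(C, t) = t + C*t
1/(8261 + G(66, 21 + Y(7))) = 1/(8261 + (21 + 7)*(1 + 66)) = 1/(8261 + 28*67) = 1/(8261 + 1876) = 1/10137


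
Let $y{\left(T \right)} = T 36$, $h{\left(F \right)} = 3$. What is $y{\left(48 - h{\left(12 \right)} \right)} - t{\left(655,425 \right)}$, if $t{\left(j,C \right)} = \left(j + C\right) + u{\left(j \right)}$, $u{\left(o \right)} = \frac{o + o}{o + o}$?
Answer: $539$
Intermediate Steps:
$u{\left(o \right)} = 1$ ($u{\left(o \right)} = \frac{2 o}{2 o} = 2 o \frac{1}{2 o} = 1$)
$t{\left(j,C \right)} = 1 + C + j$ ($t{\left(j,C \right)} = \left(j + C\right) + 1 = \left(C + j\right) + 1 = 1 + C + j$)
$y{\left(T \right)} = 36 T$
$y{\left(48 - h{\left(12 \right)} \right)} - t{\left(655,425 \right)} = 36 \left(48 - 3\right) - \left(1 + 425 + 655\right) = 36 \left(48 - 3\right) - 1081 = 36 \cdot 45 - 1081 = 1620 - 1081 = 539$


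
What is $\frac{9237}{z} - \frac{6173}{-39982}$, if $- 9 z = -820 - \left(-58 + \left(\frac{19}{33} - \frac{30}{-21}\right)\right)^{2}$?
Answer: $\frac{178665488062151}{8439010535590} \approx 21.171$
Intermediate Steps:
$z = \frac{211070245}{480249}$ ($z = - \frac{-820 - \left(-58 + \left(\frac{19}{33} - \frac{30}{-21}\right)\right)^{2}}{9} = - \frac{-820 - \left(-58 + \left(19 \cdot \frac{1}{33} - - \frac{10}{7}\right)\right)^{2}}{9} = - \frac{-820 - \left(-58 + \left(\frac{19}{33} + \frac{10}{7}\right)\right)^{2}}{9} = - \frac{-820 - \left(-58 + \frac{463}{231}\right)^{2}}{9} = - \frac{-820 - \left(- \frac{12935}{231}\right)^{2}}{9} = - \frac{-820 - \frac{167314225}{53361}}{9} = \left(- \frac{1}{9}\right) \left(- \frac{211070245}{53361}\right) = \frac{211070245}{480249} \approx 439.5$)
$\frac{9237}{z} - \frac{6173}{-39982} = \frac{9237}{\frac{211070245}{480249}} - \frac{6173}{-39982} = 9237 \cdot \frac{480249}{211070245} - - \frac{6173}{39982} = \frac{4436060013}{211070245} + \frac{6173}{39982} = \frac{178665488062151}{8439010535590}$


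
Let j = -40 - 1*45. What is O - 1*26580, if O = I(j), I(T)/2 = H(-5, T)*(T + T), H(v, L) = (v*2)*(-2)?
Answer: -33380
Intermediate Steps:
H(v, L) = -4*v (H(v, L) = (2*v)*(-2) = -4*v)
j = -85 (j = -40 - 45 = -85)
I(T) = 80*T (I(T) = 2*((-4*(-5))*(T + T)) = 2*(20*(2*T)) = 2*(40*T) = 80*T)
O = -6800 (O = 80*(-85) = -6800)
O - 1*26580 = -6800 - 1*26580 = -6800 - 26580 = -33380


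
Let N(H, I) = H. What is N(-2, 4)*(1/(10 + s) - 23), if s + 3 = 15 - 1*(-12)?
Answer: 781/17 ≈ 45.941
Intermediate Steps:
s = 24 (s = -3 + (15 - 1*(-12)) = -3 + (15 + 12) = -3 + 27 = 24)
N(-2, 4)*(1/(10 + s) - 23) = -2*(1/(10 + 24) - 23) = -2*(1/34 - 23) = -2*(-781/34) = 781/17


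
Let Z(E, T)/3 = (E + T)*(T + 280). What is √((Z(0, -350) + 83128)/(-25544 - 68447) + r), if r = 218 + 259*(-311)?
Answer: I*√709683524077159/93991 ≈ 283.43*I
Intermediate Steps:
r = -80331 (r = 218 - 80549 = -80331)
Z(E, T) = 3*(280 + T)*(E + T) (Z(E, T) = 3*((E + T)*(T + 280)) = 3*((E + T)*(280 + T)) = 3*((280 + T)*(E + T)) = 3*(280 + T)*(E + T))
√((Z(0, -350) + 83128)/(-25544 - 68447) + r) = √(((3*(-350)² + 840*0 + 840*(-350) + 3*0*(-350)) + 83128)/(-25544 - 68447) - 80331) = √(((3*122500 + 0 - 294000 + 0) + 83128)/(-93991) - 80331) = √(((367500 + 0 - 294000 + 0) + 83128)*(-1/93991) - 80331) = √((73500 + 83128)*(-1/93991) - 80331) = √(156628*(-1/93991) - 80331) = √(-156628/93991 - 80331) = √(-7550547649/93991) = I*√709683524077159/93991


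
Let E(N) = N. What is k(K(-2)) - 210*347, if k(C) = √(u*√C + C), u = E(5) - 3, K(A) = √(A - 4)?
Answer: -72870 + √(I*√6 + 2*6^(¼)*√I) ≈ -72868.0 + 1.2141*I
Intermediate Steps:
K(A) = √(-4 + A)
u = 2 (u = 5 - 3 = 2)
k(C) = √(C + 2*√C) (k(C) = √(2*√C + C) = √(C + 2*√C))
k(K(-2)) - 210*347 = √(√(-4 - 2) + 2*√(√(-4 - 2))) - 210*347 = √(√(-6) + 2*√(√(-6))) - 72870 = √(I*√6 + 2*√(I*√6)) - 72870 = √(I*√6 + 2*(6^(¼)*√I)) - 72870 = √(I*√6 + 2*6^(¼)*√I) - 72870 = -72870 + √(I*√6 + 2*6^(¼)*√I)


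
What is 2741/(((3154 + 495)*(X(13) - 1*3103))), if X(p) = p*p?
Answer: -2741/10706166 ≈ -0.00025602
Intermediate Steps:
X(p) = p**2
2741/(((3154 + 495)*(X(13) - 1*3103))) = 2741/(((3154 + 495)*(13**2 - 1*3103))) = 2741/((3649*(169 - 3103))) = 2741/((3649*(-2934))) = 2741/(-10706166) = 2741*(-1/10706166) = -2741/10706166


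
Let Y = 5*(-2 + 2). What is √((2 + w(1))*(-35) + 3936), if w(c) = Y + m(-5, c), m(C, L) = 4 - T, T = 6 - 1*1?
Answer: √3901 ≈ 62.458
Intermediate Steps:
T = 5 (T = 6 - 1 = 5)
m(C, L) = -1 (m(C, L) = 4 - 1*5 = 4 - 5 = -1)
Y = 0 (Y = 5*0 = 0)
w(c) = -1 (w(c) = 0 - 1 = -1)
√((2 + w(1))*(-35) + 3936) = √((2 - 1)*(-35) + 3936) = √(1*(-35) + 3936) = √(-35 + 3936) = √3901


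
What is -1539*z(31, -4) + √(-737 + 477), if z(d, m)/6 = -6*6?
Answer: 332424 + 2*I*√65 ≈ 3.3242e+5 + 16.125*I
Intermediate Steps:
z(d, m) = -216 (z(d, m) = 6*(-6*6) = 6*(-36) = -216)
-1539*z(31, -4) + √(-737 + 477) = -1539*(-216) + √(-737 + 477) = 332424 + √(-260) = 332424 + 2*I*√65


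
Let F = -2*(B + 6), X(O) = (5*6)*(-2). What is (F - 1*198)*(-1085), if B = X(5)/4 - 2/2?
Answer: 193130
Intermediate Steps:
X(O) = -60 (X(O) = 30*(-2) = -60)
B = -16 (B = -60/4 - 2/2 = -60*¼ - 2*½ = -15 - 1 = -16)
F = 20 (F = -2*(-16 + 6) = -2*(-10) = 20)
(F - 1*198)*(-1085) = (20 - 1*198)*(-1085) = (20 - 198)*(-1085) = -178*(-1085) = 193130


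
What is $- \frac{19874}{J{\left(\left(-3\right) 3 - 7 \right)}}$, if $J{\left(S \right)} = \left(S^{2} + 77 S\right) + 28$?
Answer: $\frac{9937}{474} \approx 20.964$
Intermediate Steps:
$J{\left(S \right)} = 28 + S^{2} + 77 S$
$- \frac{19874}{J{\left(\left(-3\right) 3 - 7 \right)}} = - \frac{19874}{28 + \left(\left(-3\right) 3 - 7\right)^{2} + 77 \left(\left(-3\right) 3 - 7\right)} = - \frac{19874}{28 + \left(-9 - 7\right)^{2} + 77 \left(-9 - 7\right)} = - \frac{19874}{28 + \left(-16\right)^{2} + 77 \left(-16\right)} = - \frac{19874}{28 + 256 - 1232} = - \frac{19874}{-948} = \left(-19874\right) \left(- \frac{1}{948}\right) = \frac{9937}{474}$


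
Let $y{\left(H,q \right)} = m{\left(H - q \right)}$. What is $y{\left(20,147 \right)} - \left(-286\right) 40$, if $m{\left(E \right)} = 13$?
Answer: $11453$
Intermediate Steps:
$y{\left(H,q \right)} = 13$
$y{\left(20,147 \right)} - \left(-286\right) 40 = 13 - \left(-286\right) 40 = 13 - -11440 = 13 + 11440 = 11453$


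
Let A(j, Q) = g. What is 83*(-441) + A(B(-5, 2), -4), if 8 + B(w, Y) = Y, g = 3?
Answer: -36600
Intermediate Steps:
B(w, Y) = -8 + Y
A(j, Q) = 3
83*(-441) + A(B(-5, 2), -4) = 83*(-441) + 3 = -36603 + 3 = -36600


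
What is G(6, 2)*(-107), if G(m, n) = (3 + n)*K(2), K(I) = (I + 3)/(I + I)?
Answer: -2675/4 ≈ -668.75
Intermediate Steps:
K(I) = (3 + I)/(2*I) (K(I) = (3 + I)/((2*I)) = (3 + I)*(1/(2*I)) = (3 + I)/(2*I))
G(m, n) = 15/4 + 5*n/4 (G(m, n) = (3 + n)*((1/2)*(3 + 2)/2) = (3 + n)*((1/2)*(1/2)*5) = (3 + n)*(5/4) = 15/4 + 5*n/4)
G(6, 2)*(-107) = (15/4 + (5/4)*2)*(-107) = (15/4 + 5/2)*(-107) = (25/4)*(-107) = -2675/4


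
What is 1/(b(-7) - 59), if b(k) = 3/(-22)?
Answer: -22/1301 ≈ -0.016910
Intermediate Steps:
b(k) = -3/22 (b(k) = 3*(-1/22) = -3/22)
1/(b(-7) - 59) = 1/(-3/22 - 59) = 1/(-1301/22) = -22/1301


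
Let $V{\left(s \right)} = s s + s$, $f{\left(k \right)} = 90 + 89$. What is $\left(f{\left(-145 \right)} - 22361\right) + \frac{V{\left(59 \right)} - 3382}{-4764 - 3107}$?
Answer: $- \frac{174594680}{7871} \approx -22182.0$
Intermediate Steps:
$f{\left(k \right)} = 179$
$V{\left(s \right)} = s + s^{2}$ ($V{\left(s \right)} = s^{2} + s = s + s^{2}$)
$\left(f{\left(-145 \right)} - 22361\right) + \frac{V{\left(59 \right)} - 3382}{-4764 - 3107} = \left(179 - 22361\right) + \frac{59 \left(1 + 59\right) - 3382}{-4764 - 3107} = -22182 + \frac{59 \cdot 60 - 3382}{-7871} = -22182 + \left(3540 - 3382\right) \left(- \frac{1}{7871}\right) = -22182 + 158 \left(- \frac{1}{7871}\right) = -22182 - \frac{158}{7871} = - \frac{174594680}{7871}$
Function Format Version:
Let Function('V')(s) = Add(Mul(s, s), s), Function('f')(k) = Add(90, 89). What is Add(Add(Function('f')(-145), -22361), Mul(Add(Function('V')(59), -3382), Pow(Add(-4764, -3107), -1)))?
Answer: Rational(-174594680, 7871) ≈ -22182.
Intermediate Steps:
Function('f')(k) = 179
Function('V')(s) = Add(s, Pow(s, 2)) (Function('V')(s) = Add(Pow(s, 2), s) = Add(s, Pow(s, 2)))
Add(Add(Function('f')(-145), -22361), Mul(Add(Function('V')(59), -3382), Pow(Add(-4764, -3107), -1))) = Add(Add(179, -22361), Mul(Add(Mul(59, Add(1, 59)), -3382), Pow(Add(-4764, -3107), -1))) = Add(-22182, Mul(Add(Mul(59, 60), -3382), Pow(-7871, -1))) = Add(-22182, Mul(Add(3540, -3382), Rational(-1, 7871))) = Add(-22182, Mul(158, Rational(-1, 7871))) = Add(-22182, Rational(-158, 7871)) = Rational(-174594680, 7871)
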